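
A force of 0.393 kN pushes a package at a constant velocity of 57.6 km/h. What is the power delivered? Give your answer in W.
Convert to SI: F = 393.0 N, v = 16.0 m/s
P = Fv = (393.0)(16.0) = 6288 W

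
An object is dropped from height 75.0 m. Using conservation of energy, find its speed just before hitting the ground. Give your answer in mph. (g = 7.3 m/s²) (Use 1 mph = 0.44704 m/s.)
mgh = ½mv² ⇒ v = √(2gh) = √(2·7.3·75.0) = 33.0908 m/s = 74.02 mph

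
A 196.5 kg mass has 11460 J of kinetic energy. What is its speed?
v = √(2·KE/m) = √(2·11460/196.5) = 10.8 m/s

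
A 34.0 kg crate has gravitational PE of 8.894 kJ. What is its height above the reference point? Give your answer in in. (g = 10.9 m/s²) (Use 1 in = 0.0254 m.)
Convert to SI: m = 34.0 kg, PE = 8894.0 J
h = PE/(mg) = 8894.0/(34.0·10.9) = 23.9989 m = 944.8 in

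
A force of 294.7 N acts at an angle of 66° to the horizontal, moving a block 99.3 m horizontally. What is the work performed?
W = F·d·cosθ = (294.7)(99.3)cos(66°) = 11900 J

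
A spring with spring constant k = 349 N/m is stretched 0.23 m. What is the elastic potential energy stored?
PE = ½kx² = ½(349)(0.23)² = 9.231 J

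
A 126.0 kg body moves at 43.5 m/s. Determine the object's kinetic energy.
KE = ½mv² = ½(126.0)(43.5)² = 119200 J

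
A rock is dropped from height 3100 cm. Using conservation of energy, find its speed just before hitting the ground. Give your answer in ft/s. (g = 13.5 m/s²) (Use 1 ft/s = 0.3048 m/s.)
Convert to SI: h = 31.0 m
mgh = ½mv² ⇒ v = √(2gh) = √(2·13.5·31.0) = 28.931 m/s = 94.92 ft/s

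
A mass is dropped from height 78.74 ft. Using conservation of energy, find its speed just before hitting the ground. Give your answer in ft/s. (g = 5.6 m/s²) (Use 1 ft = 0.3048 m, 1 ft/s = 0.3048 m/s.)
Convert to SI: h = 24.0 m
mgh = ½mv² ⇒ v = √(2gh) = √(2·5.6·24.0) = 16.3951 m/s = 53.79 ft/s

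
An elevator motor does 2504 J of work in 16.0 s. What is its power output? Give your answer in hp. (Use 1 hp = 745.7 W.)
P = W/t = 2504.0/16.0 = 156.5 W = 0.2099 hp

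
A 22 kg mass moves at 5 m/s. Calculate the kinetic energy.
KE = ½mv² = ½(22)(5)² = 275.0 J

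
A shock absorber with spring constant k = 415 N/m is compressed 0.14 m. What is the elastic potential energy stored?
PE = ½kx² = ½(415)(0.14)² = 4.067 J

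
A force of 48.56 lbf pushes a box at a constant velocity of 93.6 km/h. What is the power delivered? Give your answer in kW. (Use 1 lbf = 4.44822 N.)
Convert to SI: F = 216.006 N, v = 26.0 m/s
P = Fv = (216.006)(26.0) = 5616.14 W = 5.616 kW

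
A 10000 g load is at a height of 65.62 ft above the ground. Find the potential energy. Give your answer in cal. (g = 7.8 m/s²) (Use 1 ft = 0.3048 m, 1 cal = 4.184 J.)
Convert to SI: m = 10.0 kg, h = 20.001 m
PE = mgh = (10.0)(7.8)(20.001) = 1560.08 J = 372.9 cal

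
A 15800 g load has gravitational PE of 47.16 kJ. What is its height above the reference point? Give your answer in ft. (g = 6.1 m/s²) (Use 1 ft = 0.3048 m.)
Convert to SI: m = 15.8 kg, PE = 47160.0 J
h = PE/(mg) = 47160.0/(15.8·6.1) = 489.313 m = 1605 ft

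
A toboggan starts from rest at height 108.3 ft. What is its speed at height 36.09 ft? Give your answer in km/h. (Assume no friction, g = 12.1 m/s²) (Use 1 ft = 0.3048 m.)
Convert to SI: h₁−h₂ = 22.0096 m
mgh₁ = mgh₂ + ½mv² ⇒ v = √(2g(h₁−h₂)) = √(2·12.1·22.0096) = 23.0788 m/s = 83.08 km/h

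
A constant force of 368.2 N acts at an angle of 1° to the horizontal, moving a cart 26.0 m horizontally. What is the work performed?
W = F·d·cosθ = (368.2)(26.0)cos(1°) = 9572 J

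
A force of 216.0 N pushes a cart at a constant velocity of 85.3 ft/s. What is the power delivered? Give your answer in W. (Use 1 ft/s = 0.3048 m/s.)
Convert to SI: F = 216.0 N, v = 25.9994 m/s
P = Fv = (216.0)(25.9994) = 5616 W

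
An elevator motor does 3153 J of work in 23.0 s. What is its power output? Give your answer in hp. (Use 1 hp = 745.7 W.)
P = W/t = 3153.0/23.0 = 137.087 W = 0.1838 hp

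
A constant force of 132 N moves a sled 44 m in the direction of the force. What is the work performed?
W = F·d = (132)(44) = 5808 J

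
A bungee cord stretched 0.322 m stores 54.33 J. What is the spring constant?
k = 2·PE/x² = 2·54.33/(0.322)² = 1048 N/m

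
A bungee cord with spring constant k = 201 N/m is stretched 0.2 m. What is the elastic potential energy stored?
PE = ½kx² = ½(201)(0.2)² = 4.02 J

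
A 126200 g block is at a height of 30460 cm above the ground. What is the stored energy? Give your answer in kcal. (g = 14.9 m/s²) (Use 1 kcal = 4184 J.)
Convert to SI: m = 126.2 kg, h = 304.6 m
PE = mgh = (126.2)(14.9)(304.6) = 572764 J = 136.9 kcal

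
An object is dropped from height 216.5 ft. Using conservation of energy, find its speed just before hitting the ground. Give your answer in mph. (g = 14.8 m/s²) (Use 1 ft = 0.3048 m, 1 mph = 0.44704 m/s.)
Convert to SI: h = 65.9892 m
mgh = ½mv² ⇒ v = √(2gh) = √(2·14.8·65.9892) = 44.1959 m/s = 98.86 mph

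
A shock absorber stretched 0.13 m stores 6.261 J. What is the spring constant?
k = 2·PE/x² = 2·6.261/(0.13)² = 740.9 N/m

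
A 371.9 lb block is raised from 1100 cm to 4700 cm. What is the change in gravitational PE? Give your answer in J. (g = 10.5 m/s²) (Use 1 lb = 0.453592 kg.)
Convert to SI: m = 168.691 kg, Δh = 36.0 m
ΔPE = mgΔh = (168.691)(10.5)(36.0) = 63770 J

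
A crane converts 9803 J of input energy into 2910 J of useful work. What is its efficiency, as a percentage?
η = W_out/W_in = 2910/9803 = 29.68%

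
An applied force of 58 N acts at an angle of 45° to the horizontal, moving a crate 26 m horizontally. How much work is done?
W = F·d·cosθ = (58)(26)cos(45°) = 1066 J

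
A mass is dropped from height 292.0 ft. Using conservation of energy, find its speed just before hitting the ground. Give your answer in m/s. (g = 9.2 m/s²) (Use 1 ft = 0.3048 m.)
Convert to SI: h = 89.0016 m
mgh = ½mv² ⇒ v = √(2gh) = √(2·9.2·89.0016) = 40.47 m/s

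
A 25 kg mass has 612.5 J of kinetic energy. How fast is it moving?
v = √(2·KE/m) = √(2·612.5/25) = 7.0 m/s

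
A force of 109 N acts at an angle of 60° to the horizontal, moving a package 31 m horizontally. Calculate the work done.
W = F·d·cosθ = (109)(31)cos(60°) = 1690 J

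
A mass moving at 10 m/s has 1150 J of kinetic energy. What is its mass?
m = 2·KE/v² = 2·1150/(10)² = 23.0 kg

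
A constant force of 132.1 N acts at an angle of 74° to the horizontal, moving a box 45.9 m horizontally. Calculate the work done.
W = F·d·cosθ = (132.1)(45.9)cos(74°) = 1671 J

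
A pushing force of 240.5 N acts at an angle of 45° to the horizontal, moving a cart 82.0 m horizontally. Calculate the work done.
W = F·d·cosθ = (240.5)(82.0)cos(45°) = 13940 J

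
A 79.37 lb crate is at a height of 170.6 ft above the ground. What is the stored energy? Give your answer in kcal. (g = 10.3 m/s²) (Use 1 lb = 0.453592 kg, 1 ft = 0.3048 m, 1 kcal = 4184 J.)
Convert to SI: m = 36.0016 kg, h = 51.9989 m
PE = mgh = (36.0016)(10.3)(51.9989) = 19282.0 J = 4.609 kcal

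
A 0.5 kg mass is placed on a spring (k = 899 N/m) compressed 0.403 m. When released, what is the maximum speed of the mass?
½kx² = ½mv² ⇒ v = x√(k/m) = (0.403)√(899/0.5) = 17.09 m/s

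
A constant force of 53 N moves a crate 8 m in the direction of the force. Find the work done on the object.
W = F·d = (53)(8) = 424.0 J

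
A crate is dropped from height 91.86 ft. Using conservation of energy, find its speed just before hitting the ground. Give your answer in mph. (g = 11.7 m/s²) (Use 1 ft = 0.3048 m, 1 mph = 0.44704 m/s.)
Convert to SI: h = 27.9989 m
mgh = ½mv² ⇒ v = √(2gh) = √(2·11.7·27.9989) = 25.5964 m/s = 57.26 mph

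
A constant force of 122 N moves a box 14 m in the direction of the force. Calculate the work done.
W = F·d = (122)(14) = 1708 J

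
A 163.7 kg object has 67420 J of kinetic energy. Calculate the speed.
v = √(2·KE/m) = √(2·67420/163.7) = 28.7 m/s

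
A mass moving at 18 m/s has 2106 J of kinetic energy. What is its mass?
m = 2·KE/v² = 2·2106/(18)² = 13.0 kg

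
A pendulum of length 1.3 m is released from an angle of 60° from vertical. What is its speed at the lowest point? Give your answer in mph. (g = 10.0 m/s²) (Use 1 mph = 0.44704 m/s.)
h = L(1 − cosθ) = 1.3(1 − cos60°) = 0.65 m
v = √(2gh) = √(2·10.0·0.65) = 3.60555 m/s = 8.065 mph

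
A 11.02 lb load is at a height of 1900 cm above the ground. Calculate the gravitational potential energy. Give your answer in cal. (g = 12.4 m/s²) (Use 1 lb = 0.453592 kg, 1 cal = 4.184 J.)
Convert to SI: m = 4.99858 kg, h = 19.0 m
PE = mgh = (4.99858)(12.4)(19.0) = 1177.67 J = 281.5 cal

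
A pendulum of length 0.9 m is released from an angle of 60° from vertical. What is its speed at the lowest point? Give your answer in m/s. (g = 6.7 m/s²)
h = L(1 − cosθ) = 0.9(1 − cos60°) = 0.45 m
v = √(2gh) = √(2·6.7·0.45) = 2.456 m/s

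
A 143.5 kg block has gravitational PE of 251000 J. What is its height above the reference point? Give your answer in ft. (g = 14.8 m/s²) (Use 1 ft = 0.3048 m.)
h = PE/(mg) = 251000/(143.5·14.8) = 118.184 m = 387.7 ft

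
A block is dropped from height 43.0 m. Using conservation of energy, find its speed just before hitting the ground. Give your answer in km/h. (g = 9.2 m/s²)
mgh = ½mv² ⇒ v = √(2gh) = √(2·9.2·43.0) = 28.1283 m/s = 101.3 km/h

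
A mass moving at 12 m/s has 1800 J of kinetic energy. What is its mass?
m = 2·KE/v² = 2·1800/(12)² = 25.0 kg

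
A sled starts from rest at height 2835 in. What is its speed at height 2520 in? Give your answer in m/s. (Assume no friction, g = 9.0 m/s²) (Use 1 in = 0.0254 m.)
Convert to SI: h₁−h₂ = 8.001 m
mgh₁ = mgh₂ + ½mv² ⇒ v = √(2g(h₁−h₂)) = √(2·9.0·8.001) = 12.0 m/s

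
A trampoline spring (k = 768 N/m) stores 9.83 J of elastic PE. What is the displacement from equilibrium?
x = √(2·PE/k) = √(2·9.83/768) = 0.16 m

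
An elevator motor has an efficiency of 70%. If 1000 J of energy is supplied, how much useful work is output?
W_out = η·W_in = 0.7·1000 = 700.0 J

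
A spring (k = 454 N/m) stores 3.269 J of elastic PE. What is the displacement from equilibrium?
x = √(2·PE/k) = √(2·3.269/454) = 0.12 m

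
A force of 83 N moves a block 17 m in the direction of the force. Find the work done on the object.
W = F·d = (83)(17) = 1411 J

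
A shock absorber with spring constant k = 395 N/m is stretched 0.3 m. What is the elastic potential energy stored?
PE = ½kx² = ½(395)(0.3)² = 17.78 J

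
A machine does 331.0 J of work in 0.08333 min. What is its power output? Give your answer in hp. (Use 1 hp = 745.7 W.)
Convert to SI: W = 331.0 J, t = 4.9998 s
P = W/t = 331.0/4.9998 = 66.2026 W = 0.08878 hp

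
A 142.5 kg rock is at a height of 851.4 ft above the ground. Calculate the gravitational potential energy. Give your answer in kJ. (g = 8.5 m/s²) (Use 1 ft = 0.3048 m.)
Convert to SI: m = 142.5 kg, h = 259.507 m
PE = mgh = (142.5)(8.5)(259.507) = 314328 J = 314.3 kJ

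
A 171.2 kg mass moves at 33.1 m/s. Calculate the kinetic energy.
KE = ½mv² = ½(171.2)(33.1)² = 93780 J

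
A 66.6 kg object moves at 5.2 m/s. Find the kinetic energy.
KE = ½mv² = ½(66.6)(5.2)² = 900.4 J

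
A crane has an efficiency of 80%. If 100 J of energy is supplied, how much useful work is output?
W_out = η·W_in = 0.8·100 = 80.0 J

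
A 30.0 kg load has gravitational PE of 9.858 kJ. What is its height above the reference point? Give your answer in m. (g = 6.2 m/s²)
Convert to SI: m = 30.0 kg, PE = 9858.0 J
h = PE/(mg) = 9858.0/(30.0·6.2) = 53.0 m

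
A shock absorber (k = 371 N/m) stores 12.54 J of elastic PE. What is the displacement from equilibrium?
x = √(2·PE/k) = √(2·12.54/371) = 0.26 m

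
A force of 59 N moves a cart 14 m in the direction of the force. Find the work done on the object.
W = F·d = (59)(14) = 826.0 J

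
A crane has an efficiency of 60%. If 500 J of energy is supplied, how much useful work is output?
W_out = η·W_in = 0.6·500 = 300.0 J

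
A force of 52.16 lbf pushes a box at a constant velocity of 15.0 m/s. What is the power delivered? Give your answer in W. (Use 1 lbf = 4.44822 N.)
Convert to SI: F = 232.019 N, v = 15.0 m/s
P = Fv = (232.019)(15.0) = 3480 W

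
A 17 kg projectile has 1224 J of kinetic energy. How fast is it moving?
v = √(2·KE/m) = √(2·1224/17) = 12.0 m/s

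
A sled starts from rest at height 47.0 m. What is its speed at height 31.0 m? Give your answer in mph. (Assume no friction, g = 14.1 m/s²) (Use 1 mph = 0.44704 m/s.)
mgh₁ = mgh₂ + ½mv² ⇒ v = √(2g(h₁−h₂)) = √(2·14.1·16.0) = 21.2415 m/s = 47.52 mph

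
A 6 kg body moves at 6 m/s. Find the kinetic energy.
KE = ½mv² = ½(6)(6)² = 108.0 J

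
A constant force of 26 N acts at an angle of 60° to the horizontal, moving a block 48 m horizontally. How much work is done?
W = F·d·cosθ = (26)(48)cos(60°) = 624.0 J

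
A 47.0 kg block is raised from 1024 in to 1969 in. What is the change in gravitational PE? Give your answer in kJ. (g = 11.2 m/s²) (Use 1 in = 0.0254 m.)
Convert to SI: m = 47.0 kg, Δh = 24.003 m
ΔPE = mgΔh = (47.0)(11.2)(24.003) = 12635.2 J = 12.64 kJ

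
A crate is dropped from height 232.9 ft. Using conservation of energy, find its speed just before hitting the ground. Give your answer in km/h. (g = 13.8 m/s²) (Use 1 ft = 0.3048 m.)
Convert to SI: h = 70.9879 m
mgh = ½mv² ⇒ v = √(2gh) = √(2·13.8·70.9879) = 44.2636 m/s = 159.3 km/h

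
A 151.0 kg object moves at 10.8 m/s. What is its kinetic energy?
KE = ½mv² = ½(151.0)(10.8)² = 8806 J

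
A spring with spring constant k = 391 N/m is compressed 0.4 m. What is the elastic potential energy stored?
PE = ½kx² = ½(391)(0.4)² = 31.28 J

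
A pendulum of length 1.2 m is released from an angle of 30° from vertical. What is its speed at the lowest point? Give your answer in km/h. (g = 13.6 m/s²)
h = L(1 − cosθ) = 1.2(1 − cos30°) = 0.16077 m
v = √(2gh) = √(2·13.6·0.16077) = 2.09116 m/s = 7.528 km/h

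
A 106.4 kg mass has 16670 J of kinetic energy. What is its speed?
v = √(2·KE/m) = √(2·16670/106.4) = 17.7 m/s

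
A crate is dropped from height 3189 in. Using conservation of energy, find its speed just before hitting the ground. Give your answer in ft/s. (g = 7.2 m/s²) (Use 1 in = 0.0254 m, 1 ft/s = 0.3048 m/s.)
Convert to SI: h = 81.0006 m
mgh = ½mv² ⇒ v = √(2gh) = √(2·7.2·81.0006) = 34.1527 m/s = 112.0 ft/s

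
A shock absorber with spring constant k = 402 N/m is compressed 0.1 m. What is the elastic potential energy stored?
PE = ½kx² = ½(402)(0.1)² = 2.01 J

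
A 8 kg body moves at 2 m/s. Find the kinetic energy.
KE = ½mv² = ½(8)(2)² = 16.0 J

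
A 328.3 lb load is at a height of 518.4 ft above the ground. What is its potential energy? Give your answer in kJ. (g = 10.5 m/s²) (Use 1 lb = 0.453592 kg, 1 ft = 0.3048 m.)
Convert to SI: m = 148.914 kg, h = 158.008 m
PE = mgh = (148.914)(10.5)(158.008) = 247062 J = 247.1 kJ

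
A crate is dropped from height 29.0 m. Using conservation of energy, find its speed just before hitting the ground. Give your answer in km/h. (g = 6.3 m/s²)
mgh = ½mv² ⇒ v = √(2gh) = √(2·6.3·29.0) = 19.1154 m/s = 68.82 km/h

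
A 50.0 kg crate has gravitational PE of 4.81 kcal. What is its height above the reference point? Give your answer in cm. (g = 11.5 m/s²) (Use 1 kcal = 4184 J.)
Convert to SI: m = 50.0 kg, PE = 20125.0 J
h = PE/(mg) = 20125.0/(50.0·11.5) = 35.0001 m = 3500 cm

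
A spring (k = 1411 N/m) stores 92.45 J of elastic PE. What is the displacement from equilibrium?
x = √(2·PE/k) = √(2·92.45/1411) = 0.362 m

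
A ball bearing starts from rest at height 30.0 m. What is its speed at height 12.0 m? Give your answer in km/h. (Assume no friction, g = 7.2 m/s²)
mgh₁ = mgh₂ + ½mv² ⇒ v = √(2g(h₁−h₂)) = √(2·7.2·18.0) = 16.0997 m/s = 57.96 km/h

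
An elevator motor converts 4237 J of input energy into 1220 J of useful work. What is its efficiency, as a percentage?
η = W_out/W_in = 1220/4237 = 28.79%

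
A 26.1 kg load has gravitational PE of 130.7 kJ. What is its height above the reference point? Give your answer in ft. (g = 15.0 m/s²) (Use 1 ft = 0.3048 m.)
Convert to SI: m = 26.1 kg, PE = 130700 J
h = PE/(mg) = 130700/(26.1·15.0) = 333.844 m = 1095 ft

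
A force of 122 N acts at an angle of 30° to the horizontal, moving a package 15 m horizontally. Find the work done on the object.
W = F·d·cosθ = (122)(15)cos(30°) = 1585 J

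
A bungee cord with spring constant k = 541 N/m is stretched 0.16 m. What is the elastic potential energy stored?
PE = ½kx² = ½(541)(0.16)² = 6.925 J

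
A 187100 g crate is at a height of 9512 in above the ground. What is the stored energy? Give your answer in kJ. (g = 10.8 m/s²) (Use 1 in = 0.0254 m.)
Convert to SI: m = 187.1 kg, h = 241.605 m
PE = mgh = (187.1)(10.8)(241.605) = 488206 J = 488.2 kJ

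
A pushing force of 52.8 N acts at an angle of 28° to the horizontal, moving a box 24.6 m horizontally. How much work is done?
W = F·d·cosθ = (52.8)(24.6)cos(28°) = 1147 J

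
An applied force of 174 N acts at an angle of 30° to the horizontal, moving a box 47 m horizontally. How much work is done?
W = F·d·cosθ = (174)(47)cos(30°) = 7082 J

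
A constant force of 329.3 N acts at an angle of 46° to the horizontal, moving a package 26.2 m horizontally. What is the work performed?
W = F·d·cosθ = (329.3)(26.2)cos(46°) = 5993 J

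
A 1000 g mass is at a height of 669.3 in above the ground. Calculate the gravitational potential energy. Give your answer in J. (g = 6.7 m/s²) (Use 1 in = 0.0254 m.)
Convert to SI: m = 1.0 kg, h = 17.0002 m
PE = mgh = (1.0)(6.7)(17.0002) = 113.9 J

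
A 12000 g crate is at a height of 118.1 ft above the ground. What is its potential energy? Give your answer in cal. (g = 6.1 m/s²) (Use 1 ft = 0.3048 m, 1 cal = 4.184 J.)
Convert to SI: m = 12.0 kg, h = 35.9969 m
PE = mgh = (12.0)(6.1)(35.9969) = 2634.97 J = 629.8 cal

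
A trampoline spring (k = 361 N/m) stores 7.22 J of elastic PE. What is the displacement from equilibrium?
x = √(2·PE/k) = √(2·7.22/361) = 0.2 m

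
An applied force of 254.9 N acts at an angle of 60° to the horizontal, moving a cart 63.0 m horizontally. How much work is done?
W = F·d·cosθ = (254.9)(63.0)cos(60°) = 8029 J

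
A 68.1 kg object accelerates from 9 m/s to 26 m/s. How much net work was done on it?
W = ΔKE = ½m(v₂² − v₁²) = ½(68.1)(26² − 9²) = 20259.75 J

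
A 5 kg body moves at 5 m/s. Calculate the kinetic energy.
KE = ½mv² = ½(5)(5)² = 62.5 J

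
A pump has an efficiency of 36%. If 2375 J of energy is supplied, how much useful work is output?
W_out = η·W_in = 0.36·2375 = 855.0 J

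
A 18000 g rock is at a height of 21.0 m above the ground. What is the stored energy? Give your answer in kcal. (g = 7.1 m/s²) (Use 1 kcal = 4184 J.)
Convert to SI: m = 18.0 kg, h = 21.0 m
PE = mgh = (18.0)(7.1)(21.0) = 2683.8 J = 0.6414 kcal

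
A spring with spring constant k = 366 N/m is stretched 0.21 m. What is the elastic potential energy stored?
PE = ½kx² = ½(366)(0.21)² = 8.07 J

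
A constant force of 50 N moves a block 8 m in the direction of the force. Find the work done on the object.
W = F·d = (50)(8) = 400.0 J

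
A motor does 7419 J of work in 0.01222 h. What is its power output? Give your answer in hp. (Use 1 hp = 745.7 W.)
Convert to SI: W = 7419.0 J, t = 43.992 s
P = W/t = 7419.0/43.992 = 168.644 W = 0.2262 hp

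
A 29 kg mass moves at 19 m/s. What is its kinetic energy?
KE = ½mv² = ½(29)(19)² = 5234.5 J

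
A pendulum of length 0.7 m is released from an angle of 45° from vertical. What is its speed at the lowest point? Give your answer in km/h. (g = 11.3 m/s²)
h = L(1 − cosθ) = 0.7(1 − cos45°) = 0.205025 m
v = √(2gh) = √(2·11.3·0.205025) = 2.15257 m/s = 7.749 km/h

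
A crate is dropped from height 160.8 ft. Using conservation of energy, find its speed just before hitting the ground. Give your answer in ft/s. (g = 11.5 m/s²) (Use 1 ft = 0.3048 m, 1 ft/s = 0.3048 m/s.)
Convert to SI: h = 49.0118 m
mgh = ½mv² ⇒ v = √(2gh) = √(2·11.5·49.0118) = 33.5749 m/s = 110.2 ft/s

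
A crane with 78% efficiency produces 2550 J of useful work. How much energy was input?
W_in = W_out/η = 2550/0.78 = 3269 J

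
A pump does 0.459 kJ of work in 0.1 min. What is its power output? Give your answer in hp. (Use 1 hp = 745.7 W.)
Convert to SI: W = 459.0 J, t = 6.0 s
P = W/t = 459.0/6.0 = 76.5 W = 0.1026 hp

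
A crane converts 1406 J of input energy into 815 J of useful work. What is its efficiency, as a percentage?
η = W_out/W_in = 815/1406 = 57.97%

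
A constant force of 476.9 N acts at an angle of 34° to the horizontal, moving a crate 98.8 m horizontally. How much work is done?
W = F·d·cosθ = (476.9)(98.8)cos(34°) = 39060 J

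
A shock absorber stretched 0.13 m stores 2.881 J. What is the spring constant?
k = 2·PE/x² = 2·2.881/(0.13)² = 340.9 N/m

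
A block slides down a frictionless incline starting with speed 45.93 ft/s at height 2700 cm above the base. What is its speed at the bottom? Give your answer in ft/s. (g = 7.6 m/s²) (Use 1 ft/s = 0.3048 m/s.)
Convert to SI: v₀ = 13.9995 m/s, h = 27.0 m
½mv₀² + mgh = ½mv² ⇒ v = √(v₀² + 2gh) = √(13.9995² + 2·7.6·27.0) = 24.6249 m/s = 80.79 ft/s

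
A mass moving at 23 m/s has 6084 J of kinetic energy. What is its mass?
m = 2·KE/v² = 2·6084/(23)² = 23.0 kg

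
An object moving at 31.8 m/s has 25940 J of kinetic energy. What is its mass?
m = 2·KE/v² = 2·25940/(31.8)² = 51.3 kg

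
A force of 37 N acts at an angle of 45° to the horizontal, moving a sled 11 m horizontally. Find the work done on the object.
W = F·d·cosθ = (37)(11)cos(45°) = 287.8 J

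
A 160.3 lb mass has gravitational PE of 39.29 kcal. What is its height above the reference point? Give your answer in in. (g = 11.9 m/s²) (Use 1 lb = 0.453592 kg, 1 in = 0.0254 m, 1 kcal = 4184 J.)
Convert to SI: m = 72.7108 kg, PE = 164389 J
h = PE/(mg) = 164389/(72.7108·11.9) = 189.989 m = 7480 in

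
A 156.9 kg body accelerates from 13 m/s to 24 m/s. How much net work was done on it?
W = ΔKE = ½m(v₂² − v₁²) = ½(156.9)(24² − 13²) = 31929.15 J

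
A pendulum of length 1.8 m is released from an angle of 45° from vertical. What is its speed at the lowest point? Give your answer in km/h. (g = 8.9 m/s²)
h = L(1 − cosθ) = 1.8(1 − cos45°) = 0.527208 m
v = √(2gh) = √(2·8.9·0.527208) = 3.06338 m/s = 11.03 km/h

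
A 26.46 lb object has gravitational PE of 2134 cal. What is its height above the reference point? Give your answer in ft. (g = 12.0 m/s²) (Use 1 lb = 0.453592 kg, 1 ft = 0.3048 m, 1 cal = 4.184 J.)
Convert to SI: m = 12.002 kg, PE = 8928.66 J
h = PE/(mg) = 8928.66/(12.002·12.0) = 61.994 m = 203.4 ft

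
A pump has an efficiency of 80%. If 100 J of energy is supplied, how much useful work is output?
W_out = η·W_in = 0.8·100 = 80.0 J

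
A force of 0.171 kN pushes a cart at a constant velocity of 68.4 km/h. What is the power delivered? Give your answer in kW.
Convert to SI: F = 171.0 N, v = 19.0 m/s
P = Fv = (171.0)(19.0) = 3249.0 W = 3.249 kW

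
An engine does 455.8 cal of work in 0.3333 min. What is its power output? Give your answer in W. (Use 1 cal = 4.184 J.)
Convert to SI: W = 1907.07 J, t = 19.998 s
P = W/t = 1907.07/19.998 = 95.36 W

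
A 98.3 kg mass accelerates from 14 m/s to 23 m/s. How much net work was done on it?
W = ΔKE = ½m(v₂² − v₁²) = ½(98.3)(23² − 14²) = 16366.95 J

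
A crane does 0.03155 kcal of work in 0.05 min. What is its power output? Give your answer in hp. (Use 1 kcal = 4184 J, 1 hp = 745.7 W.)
Convert to SI: W = 132.005 J, t = 3.0 s
P = W/t = 132.005/3.0 = 44.0017 W = 0.05901 hp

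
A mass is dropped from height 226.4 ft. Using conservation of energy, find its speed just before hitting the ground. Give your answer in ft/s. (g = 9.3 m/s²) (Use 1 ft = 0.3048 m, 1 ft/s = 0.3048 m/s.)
Convert to SI: h = 69.0067 m
mgh = ½mv² ⇒ v = √(2gh) = √(2·9.3·69.0067) = 35.8263 m/s = 117.5 ft/s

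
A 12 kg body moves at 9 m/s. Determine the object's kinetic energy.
KE = ½mv² = ½(12)(9)² = 486.0 J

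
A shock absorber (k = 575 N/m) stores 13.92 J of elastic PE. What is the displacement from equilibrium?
x = √(2·PE/k) = √(2·13.92/575) = 0.22 m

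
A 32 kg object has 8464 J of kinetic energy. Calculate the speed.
v = √(2·KE/m) = √(2·8464/32) = 23.0 m/s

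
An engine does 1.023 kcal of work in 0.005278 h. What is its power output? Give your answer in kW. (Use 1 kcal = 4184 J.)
Convert to SI: W = 4280.23 J, t = 19.0008 s
P = W/t = 4280.23/19.0008 = 225.266 W = 0.2253 kW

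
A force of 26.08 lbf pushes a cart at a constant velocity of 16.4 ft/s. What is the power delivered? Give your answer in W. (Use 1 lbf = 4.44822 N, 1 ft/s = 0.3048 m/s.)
Convert to SI: F = 116.01 N, v = 4.99872 m/s
P = Fv = (116.01)(4.99872) = 579.9 W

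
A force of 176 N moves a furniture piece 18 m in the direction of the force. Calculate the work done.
W = F·d = (176)(18) = 3168 J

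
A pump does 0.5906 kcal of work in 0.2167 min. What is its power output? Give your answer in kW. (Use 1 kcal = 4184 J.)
Convert to SI: W = 2471.07 J, t = 13.002 s
P = W/t = 2471.07/13.002 = 190.053 W = 0.1901 kW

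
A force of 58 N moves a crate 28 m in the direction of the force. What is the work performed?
W = F·d = (58)(28) = 1624 J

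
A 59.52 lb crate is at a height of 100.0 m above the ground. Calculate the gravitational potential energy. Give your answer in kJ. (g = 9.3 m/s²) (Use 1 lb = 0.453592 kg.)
Convert to SI: m = 26.9978 kg, h = 100.0 m
PE = mgh = (26.9978)(9.3)(100.0) = 25108.0 J = 25.11 kJ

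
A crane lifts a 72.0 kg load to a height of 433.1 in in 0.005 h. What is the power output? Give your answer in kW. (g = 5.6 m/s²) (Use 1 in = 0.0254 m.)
Convert to SI: m = 72.0 kg, h = 11.0007 m, t = 18.0 s
P = mgh/t = (72.0)(5.6)(11.0007)/18.0 = 246.417 W = 0.2464 kW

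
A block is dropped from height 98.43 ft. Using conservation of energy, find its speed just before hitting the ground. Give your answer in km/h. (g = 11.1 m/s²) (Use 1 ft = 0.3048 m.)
Convert to SI: h = 30.0015 m
mgh = ½mv² ⇒ v = √(2gh) = √(2·11.1·30.0015) = 25.8076 m/s = 92.91 km/h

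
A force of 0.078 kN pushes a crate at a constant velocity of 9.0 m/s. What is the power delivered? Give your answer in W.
Convert to SI: F = 78.0 N, v = 9.0 m/s
P = Fv = (78.0)(9.0) = 702.0 W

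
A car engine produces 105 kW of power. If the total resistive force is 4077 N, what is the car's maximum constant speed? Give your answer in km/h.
P = Fv ⇒ v = P/F = 105000 W/4077.0 N = 25.7542 m/s = 92.72 km/h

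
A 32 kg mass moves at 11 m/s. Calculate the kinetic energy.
KE = ½mv² = ½(32)(11)² = 1936.0 J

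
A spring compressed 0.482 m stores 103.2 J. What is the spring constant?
k = 2·PE/x² = 2·103.2/(0.482)² = 888.4 N/m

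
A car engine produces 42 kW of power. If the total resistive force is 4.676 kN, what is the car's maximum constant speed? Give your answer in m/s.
Convert to SI: F = 4676.0 N
P = Fv ⇒ v = P/F = 42000 W/4676.0 N = 8.982 m/s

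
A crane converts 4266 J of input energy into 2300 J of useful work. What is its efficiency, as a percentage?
η = W_out/W_in = 2300/4266 = 53.91%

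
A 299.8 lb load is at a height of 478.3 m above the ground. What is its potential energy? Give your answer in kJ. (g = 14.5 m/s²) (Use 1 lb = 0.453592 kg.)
Convert to SI: m = 135.987 kg, h = 478.3 m
PE = mgh = (135.987)(14.5)(478.3) = 943117 J = 943.1 kJ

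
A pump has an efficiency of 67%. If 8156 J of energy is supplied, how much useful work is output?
W_out = η·W_in = 0.67·8156 = 5464.52 J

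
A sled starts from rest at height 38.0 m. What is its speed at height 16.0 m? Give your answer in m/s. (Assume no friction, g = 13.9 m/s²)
mgh₁ = mgh₂ + ½mv² ⇒ v = √(2g(h₁−h₂)) = √(2·13.9·22.0) = 24.73 m/s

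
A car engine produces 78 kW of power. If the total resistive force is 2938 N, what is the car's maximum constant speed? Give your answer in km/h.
P = Fv ⇒ v = P/F = 78000 W/2938.0 N = 26.5487 m/s = 95.58 km/h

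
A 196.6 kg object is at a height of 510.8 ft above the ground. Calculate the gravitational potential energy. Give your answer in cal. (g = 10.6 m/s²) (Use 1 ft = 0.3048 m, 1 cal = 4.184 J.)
Convert to SI: m = 196.6 kg, h = 155.692 m
PE = mgh = (196.6)(10.6)(155.692) = 324456 J = 77550 cal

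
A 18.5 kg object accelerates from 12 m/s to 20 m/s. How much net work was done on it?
W = ΔKE = ½m(v₂² − v₁²) = ½(18.5)(20² − 12²) = 2368.0 J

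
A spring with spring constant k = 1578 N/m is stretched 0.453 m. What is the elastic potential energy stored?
PE = ½kx² = ½(1578)(0.453)² = 161.9 J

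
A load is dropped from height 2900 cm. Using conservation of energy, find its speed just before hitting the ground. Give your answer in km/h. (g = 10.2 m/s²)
Convert to SI: h = 29.0 m
mgh = ½mv² ⇒ v = √(2gh) = √(2·10.2·29.0) = 24.3228 m/s = 87.56 km/h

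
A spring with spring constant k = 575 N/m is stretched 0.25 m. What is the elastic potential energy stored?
PE = ½kx² = ½(575)(0.25)² = 17.97 J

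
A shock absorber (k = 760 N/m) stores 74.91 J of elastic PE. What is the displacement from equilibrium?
x = √(2·PE/k) = √(2·74.91/760) = 0.444 m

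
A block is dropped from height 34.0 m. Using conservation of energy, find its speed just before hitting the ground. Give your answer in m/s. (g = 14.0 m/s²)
mgh = ½mv² ⇒ v = √(2gh) = √(2·14.0·34.0) = 30.85 m/s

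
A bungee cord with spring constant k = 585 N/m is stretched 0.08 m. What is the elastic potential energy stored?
PE = ½kx² = ½(585)(0.08)² = 1.872 J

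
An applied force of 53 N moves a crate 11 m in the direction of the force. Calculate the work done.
W = F·d = (53)(11) = 583.0 J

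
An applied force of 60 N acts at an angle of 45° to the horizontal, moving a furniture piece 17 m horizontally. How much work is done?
W = F·d·cosθ = (60)(17)cos(45°) = 721.2 J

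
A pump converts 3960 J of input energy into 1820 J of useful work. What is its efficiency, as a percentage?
η = W_out/W_in = 1820/3960 = 45.96%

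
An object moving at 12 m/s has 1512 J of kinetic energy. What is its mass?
m = 2·KE/v² = 2·1512/(12)² = 21.0 kg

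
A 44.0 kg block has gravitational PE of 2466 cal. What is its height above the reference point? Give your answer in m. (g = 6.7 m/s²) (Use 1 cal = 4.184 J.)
Convert to SI: m = 44.0 kg, PE = 10317.7 J
h = PE/(mg) = 10317.7/(44.0·6.7) = 35.0 m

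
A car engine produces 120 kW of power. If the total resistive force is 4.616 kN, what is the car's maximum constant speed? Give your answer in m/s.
Convert to SI: F = 4616.0 N
P = Fv ⇒ v = P/F = 120000 W/4616.0 N = 26.0 m/s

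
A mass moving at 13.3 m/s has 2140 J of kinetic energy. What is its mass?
m = 2·KE/v² = 2·2140/(13.3)² = 24.2 kg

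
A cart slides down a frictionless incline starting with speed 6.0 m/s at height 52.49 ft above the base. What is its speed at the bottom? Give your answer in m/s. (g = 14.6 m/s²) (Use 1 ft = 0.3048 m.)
Convert to SI: v₀ = 6.0 m/s, h = 15.999 m
½mv₀² + mgh = ½mv² ⇒ v = √(v₀² + 2gh) = √(6.0² + 2·14.6·15.999) = 22.43 m/s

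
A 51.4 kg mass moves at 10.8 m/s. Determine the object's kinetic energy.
KE = ½mv² = ½(51.4)(10.8)² = 2998 J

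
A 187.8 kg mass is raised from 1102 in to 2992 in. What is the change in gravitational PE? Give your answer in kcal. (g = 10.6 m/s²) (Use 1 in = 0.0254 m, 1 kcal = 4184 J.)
Convert to SI: m = 187.8 kg, Δh = 48.006 m
ΔPE = mgΔh = (187.8)(10.6)(48.006) = 95564.6 J = 22.84 kcal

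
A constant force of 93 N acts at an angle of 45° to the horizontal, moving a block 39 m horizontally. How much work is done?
W = F·d·cosθ = (93)(39)cos(45°) = 2565 J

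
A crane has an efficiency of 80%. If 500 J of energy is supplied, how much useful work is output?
W_out = η·W_in = 0.8·500 = 400.0 J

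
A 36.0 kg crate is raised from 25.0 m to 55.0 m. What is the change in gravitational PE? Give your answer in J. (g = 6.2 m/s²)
ΔPE = mgΔh = (36.0)(6.2)(30.0) = 6696 J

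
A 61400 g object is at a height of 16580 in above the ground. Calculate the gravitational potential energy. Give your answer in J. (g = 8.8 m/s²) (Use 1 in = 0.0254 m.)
Convert to SI: m = 61.4 kg, h = 421.132 m
PE = mgh = (61.4)(8.8)(421.132) = 227500 J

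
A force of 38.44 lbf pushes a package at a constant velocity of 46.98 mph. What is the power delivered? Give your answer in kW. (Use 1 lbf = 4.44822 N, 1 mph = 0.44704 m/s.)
Convert to SI: F = 170.99 N, v = 21.0019 m/s
P = Fv = (170.99)(21.0019) = 3591.11 W = 3.591 kW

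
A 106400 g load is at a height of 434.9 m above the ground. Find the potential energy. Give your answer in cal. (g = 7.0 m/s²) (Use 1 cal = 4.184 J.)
Convert to SI: m = 106.4 kg, h = 434.9 m
PE = mgh = (106.4)(7.0)(434.9) = 323914 J = 77420 cal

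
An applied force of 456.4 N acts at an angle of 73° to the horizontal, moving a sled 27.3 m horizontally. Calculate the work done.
W = F·d·cosθ = (456.4)(27.3)cos(73°) = 3643 J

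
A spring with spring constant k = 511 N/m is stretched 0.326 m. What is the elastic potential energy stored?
PE = ½kx² = ½(511)(0.326)² = 27.15 J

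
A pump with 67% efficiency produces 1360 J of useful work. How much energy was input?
W_in = W_out/η = 1360/0.67 = 2030 J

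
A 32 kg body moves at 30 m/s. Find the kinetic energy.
KE = ½mv² = ½(32)(30)² = 14400.0 J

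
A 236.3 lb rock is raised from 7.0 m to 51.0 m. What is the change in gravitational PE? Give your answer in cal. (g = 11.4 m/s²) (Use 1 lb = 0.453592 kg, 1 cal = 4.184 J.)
Convert to SI: m = 107.184 kg, Δh = 44.0 m
ΔPE = mgΔh = (107.184)(11.4)(44.0) = 53763.4 J = 12850 cal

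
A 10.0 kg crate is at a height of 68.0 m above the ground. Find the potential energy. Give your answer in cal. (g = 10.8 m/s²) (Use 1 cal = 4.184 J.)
PE = mgh = (10.0)(10.8)(68.0) = 7344.0 J = 1755 cal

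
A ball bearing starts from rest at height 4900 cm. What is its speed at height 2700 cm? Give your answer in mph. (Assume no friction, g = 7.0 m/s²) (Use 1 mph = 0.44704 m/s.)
Convert to SI: h₁−h₂ = 22.0 m
mgh₁ = mgh₂ + ½mv² ⇒ v = √(2g(h₁−h₂)) = √(2·7.0·22.0) = 17.5499 m/s = 39.26 mph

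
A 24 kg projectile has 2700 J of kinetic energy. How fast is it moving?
v = √(2·KE/m) = √(2·2700/24) = 15.0 m/s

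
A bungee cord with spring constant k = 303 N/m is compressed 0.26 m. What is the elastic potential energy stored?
PE = ½kx² = ½(303)(0.26)² = 10.24 J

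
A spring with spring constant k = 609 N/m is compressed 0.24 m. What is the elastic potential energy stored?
PE = ½kx² = ½(609)(0.24)² = 17.54 J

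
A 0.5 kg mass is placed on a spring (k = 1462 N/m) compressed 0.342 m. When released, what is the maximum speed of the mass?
½kx² = ½mv² ⇒ v = x√(k/m) = (0.342)√(1462/0.5) = 18.49 m/s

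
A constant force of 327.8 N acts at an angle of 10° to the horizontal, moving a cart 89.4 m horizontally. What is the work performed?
W = F·d·cosθ = (327.8)(89.4)cos(10°) = 28860 J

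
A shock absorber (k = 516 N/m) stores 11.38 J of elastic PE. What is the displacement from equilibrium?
x = √(2·PE/k) = √(2·11.38/516) = 0.21 m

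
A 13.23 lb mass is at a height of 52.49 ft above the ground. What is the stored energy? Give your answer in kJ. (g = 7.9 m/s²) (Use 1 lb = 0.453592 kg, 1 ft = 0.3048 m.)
Convert to SI: m = 6.00102 kg, h = 15.999 m
PE = mgh = (6.00102)(7.9)(15.999) = 758.48 J = 0.7585 kJ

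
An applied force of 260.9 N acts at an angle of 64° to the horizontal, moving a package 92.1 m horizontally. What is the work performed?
W = F·d·cosθ = (260.9)(92.1)cos(64°) = 10530 J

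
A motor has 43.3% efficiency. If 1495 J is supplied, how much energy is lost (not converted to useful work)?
W_lost = W_in(1 − η) = 1495·(1 − 0.433) = 847.7 J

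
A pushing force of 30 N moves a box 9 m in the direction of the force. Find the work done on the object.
W = F·d = (30)(9) = 270.0 J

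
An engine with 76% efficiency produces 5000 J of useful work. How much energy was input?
W_in = W_out/η = 5000/0.76 = 6579 J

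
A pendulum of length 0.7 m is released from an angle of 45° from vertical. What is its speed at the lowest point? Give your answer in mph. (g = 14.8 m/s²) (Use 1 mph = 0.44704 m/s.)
h = L(1 − cosθ) = 0.7(1 − cos45°) = 0.205025 m
v = √(2gh) = √(2·14.8·0.205025) = 2.46348 m/s = 5.511 mph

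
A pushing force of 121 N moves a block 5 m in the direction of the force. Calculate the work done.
W = F·d = (121)(5) = 605.0 J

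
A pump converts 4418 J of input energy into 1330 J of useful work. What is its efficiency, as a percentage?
η = W_out/W_in = 1330/4418 = 30.1%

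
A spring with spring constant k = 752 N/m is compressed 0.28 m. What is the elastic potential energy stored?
PE = ½kx² = ½(752)(0.28)² = 29.48 J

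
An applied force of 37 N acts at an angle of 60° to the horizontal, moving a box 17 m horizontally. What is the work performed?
W = F·d·cosθ = (37)(17)cos(60°) = 314.5 J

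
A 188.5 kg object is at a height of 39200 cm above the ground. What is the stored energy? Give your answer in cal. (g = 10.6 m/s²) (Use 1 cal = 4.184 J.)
Convert to SI: m = 188.5 kg, h = 392.0 m
PE = mgh = (188.5)(10.6)(392.0) = 783255 J = 187200 cal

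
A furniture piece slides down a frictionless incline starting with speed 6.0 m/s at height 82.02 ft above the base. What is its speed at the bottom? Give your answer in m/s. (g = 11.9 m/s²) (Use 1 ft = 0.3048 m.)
Convert to SI: v₀ = 6.0 m/s, h = 24.9997 m
½mv₀² + mgh = ½mv² ⇒ v = √(v₀² + 2gh) = √(6.0² + 2·11.9·24.9997) = 25.12 m/s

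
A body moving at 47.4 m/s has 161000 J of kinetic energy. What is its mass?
m = 2·KE/v² = 2·161000/(47.4)² = 143.3 kg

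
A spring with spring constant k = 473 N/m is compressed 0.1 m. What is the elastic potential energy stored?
PE = ½kx² = ½(473)(0.1)² = 2.365 J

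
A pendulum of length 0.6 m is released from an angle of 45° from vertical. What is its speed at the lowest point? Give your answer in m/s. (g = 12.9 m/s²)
h = L(1 − cosθ) = 0.6(1 − cos45°) = 0.175736 m
v = √(2gh) = √(2·12.9·0.175736) = 2.129 m/s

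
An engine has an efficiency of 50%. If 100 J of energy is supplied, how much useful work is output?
W_out = η·W_in = 0.5·100 = 50.0 J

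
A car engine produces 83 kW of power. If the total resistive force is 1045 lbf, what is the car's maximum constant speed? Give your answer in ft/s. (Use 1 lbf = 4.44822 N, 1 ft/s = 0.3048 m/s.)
Convert to SI: F = 4648.39 N
P = Fv ⇒ v = P/F = 83000 W/4648.39 N = 17.8556 m/s = 58.58 ft/s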